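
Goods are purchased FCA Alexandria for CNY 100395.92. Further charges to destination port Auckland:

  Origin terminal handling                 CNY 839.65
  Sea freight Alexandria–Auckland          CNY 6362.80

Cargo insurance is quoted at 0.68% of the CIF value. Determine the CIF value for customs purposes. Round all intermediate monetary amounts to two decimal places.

Let C be the CIF value. C = FCA price + pre-shipment costs + freight + 0.68% × C
C − 0.68% × C = 100395.92 + 839.65 + 6362.80
0.9932 × C = 107598.37
C = 107598.37 / 0.9932 = 108335.05
Insurance premium = 0.68% × 108335.05 = 736.68

CIF value: CNY 108335.05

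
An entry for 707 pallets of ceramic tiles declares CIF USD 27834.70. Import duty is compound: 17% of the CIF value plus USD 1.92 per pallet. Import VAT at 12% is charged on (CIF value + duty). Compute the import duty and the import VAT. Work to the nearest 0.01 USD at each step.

Import duty: USD 6089.34; import VAT: USD 4070.88

Ad valorem component: 27834.70 × 17% = 4731.90
Specific component: 707 × 1.92 = 1357.44
Import duty = 4731.90 + 1357.44 = 6089.34
VAT base = CIF + duty = 27834.70 + 6089.34 = 33924.04
Import VAT = 33924.04 × 12% = 4070.88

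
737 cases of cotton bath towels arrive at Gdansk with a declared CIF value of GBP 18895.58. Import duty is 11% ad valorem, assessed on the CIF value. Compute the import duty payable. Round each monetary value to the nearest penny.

Import duty = 18895.58 × 11% = 2078.51

Import duty: GBP 2078.51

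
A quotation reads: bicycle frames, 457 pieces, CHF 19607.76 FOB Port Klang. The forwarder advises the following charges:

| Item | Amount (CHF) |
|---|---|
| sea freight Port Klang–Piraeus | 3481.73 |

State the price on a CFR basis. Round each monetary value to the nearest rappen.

CFR price: CHF 23089.49

From FOB to CFR, the seller additionally bears: freight.
CFR price = 19607.76 + 3481.73 = 23089.49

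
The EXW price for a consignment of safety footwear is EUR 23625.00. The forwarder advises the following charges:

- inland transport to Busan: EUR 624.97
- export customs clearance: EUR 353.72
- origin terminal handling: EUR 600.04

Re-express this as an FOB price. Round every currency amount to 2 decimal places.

FOB price: EUR 25203.73

From EXW to FOB, the seller additionally bears: inland to port, export clearance, origin terminal.
FOB price = 23625.00 + 624.97 + 353.72 + 600.04 = 25203.73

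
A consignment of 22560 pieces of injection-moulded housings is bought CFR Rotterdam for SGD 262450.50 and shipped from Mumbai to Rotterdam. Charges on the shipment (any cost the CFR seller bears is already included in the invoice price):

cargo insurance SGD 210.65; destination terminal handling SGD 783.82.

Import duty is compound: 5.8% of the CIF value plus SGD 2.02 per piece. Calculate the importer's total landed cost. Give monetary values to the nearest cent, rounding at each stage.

Total landed cost: SGD 324250.52

CFR: the seller pays costs through ocean freight to the destination port, but not insurance.
CIF value = CFR price + insurance = 262450.50 + 210.65 = 262661.15
Ad valorem component: 262661.15 × 5.8% = 15234.35
Specific component: 22560 × 2.02 = 45571.20
Import duty = 15234.35 + 45571.20 = 60805.55
Buyer bears: insurance 210.65 + destination terminal 783.82 + duty 60805.55 = 61800.02
Landed cost = invoice 262450.50 + 61800.02 = 324250.52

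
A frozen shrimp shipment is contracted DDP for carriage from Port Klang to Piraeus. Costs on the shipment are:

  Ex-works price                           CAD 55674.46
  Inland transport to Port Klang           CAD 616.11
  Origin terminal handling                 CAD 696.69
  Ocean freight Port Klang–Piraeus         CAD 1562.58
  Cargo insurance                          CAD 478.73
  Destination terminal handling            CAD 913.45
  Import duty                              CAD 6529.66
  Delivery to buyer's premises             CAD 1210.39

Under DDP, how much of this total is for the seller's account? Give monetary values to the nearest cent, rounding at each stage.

Seller's account: CAD 67682.07

DDP: the seller bears all costs including import duty.
Seller's account: goods 55674.46 + inland to port 616.11 + origin terminal 696.69 + freight 1562.58 + insurance 478.73 + destination terminal 913.45 + duty 6529.66 + delivery 1210.39 = 67682.07
Buyer's account: 0.00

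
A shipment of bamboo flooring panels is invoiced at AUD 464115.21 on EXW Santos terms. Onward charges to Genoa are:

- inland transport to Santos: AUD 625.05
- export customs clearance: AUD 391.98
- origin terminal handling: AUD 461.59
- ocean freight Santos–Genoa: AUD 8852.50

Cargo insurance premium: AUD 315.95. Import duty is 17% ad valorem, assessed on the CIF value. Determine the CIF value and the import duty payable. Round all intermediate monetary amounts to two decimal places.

CIF value: AUD 474762.28; import duty: AUD 80709.59

CIF = EXW price + pre-shipment costs + freight + insurance
CIF = 464115.21 + 625.05 + 391.98 + 461.59 + 8852.50 + 315.95 = 474762.28
Import duty = 474762.28 × 17% = 80709.59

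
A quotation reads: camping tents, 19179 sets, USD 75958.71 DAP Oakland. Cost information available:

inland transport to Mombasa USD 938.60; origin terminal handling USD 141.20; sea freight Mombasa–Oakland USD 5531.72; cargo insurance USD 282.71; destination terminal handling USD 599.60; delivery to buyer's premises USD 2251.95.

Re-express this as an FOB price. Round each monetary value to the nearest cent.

FOB price: USD 67292.73

Not relevant to the conversion: inland to port, origin terminal — on the seller under both DAP and FOB; already in the DAP price and stays in the FOB price.
From DAP to FOB, the seller no longer bears: freight, insurance, destination terminal, delivery.
FOB price = 75958.71 − 5531.72 − 282.71 − 599.60 − 2251.95 = 67292.73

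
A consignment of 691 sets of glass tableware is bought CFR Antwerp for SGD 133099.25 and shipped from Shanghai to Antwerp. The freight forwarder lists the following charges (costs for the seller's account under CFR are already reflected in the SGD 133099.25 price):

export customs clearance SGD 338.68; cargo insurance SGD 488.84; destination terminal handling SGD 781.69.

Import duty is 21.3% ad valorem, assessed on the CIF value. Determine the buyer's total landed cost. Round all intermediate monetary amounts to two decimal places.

CFR: the seller pays costs through ocean freight to the destination port, but not insurance.
Already in the invoice (seller's account under CFR): export clearance — exclude.
CIF value = CFR price + insurance = 133099.25 + 488.84 = 133588.09
Import duty = 133588.09 × 21.3% = 28454.26
Buyer bears: insurance 488.84 + destination terminal 781.69 + duty 28454.26 = 29724.79
Landed cost = invoice 133099.25 + 29724.79 = 162824.04

Total landed cost: SGD 162824.04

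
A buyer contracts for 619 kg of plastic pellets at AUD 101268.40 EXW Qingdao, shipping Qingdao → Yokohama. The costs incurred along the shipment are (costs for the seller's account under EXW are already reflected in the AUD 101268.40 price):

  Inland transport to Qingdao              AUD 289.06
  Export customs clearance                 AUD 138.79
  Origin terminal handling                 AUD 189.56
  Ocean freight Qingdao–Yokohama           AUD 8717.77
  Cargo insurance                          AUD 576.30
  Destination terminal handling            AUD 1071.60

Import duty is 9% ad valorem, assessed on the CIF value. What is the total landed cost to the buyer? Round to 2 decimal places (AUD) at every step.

Total landed cost: AUD 122257.67

EXW: the seller makes goods available at their premises; the buyer bears all onward costs.
CIF value = EXW price + inland to port + export clearance + origin terminal + freight + insurance = 101268.40 + 289.06 + 138.79 + 189.56 + 8717.77 + 576.30 = 111179.88
Import duty = 111179.88 × 9% = 10006.19
Buyer bears: inland to port 289.06 + export clearance 138.79 + origin terminal 189.56 + freight 8717.77 + insurance 576.30 + destination terminal 1071.60 + duty 10006.19 = 20989.27
Landed cost = invoice 101268.40 + 20989.27 = 122257.67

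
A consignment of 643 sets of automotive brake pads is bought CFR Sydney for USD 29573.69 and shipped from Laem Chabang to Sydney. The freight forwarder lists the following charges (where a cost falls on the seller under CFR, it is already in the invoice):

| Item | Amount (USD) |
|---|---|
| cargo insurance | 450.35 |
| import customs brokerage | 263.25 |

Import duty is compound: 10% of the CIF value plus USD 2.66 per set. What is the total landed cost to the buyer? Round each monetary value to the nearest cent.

Total landed cost: USD 35000.07

CFR: the seller pays costs through ocean freight to the destination port, but not insurance.
CIF value = CFR price + insurance = 29573.69 + 450.35 = 30024.04
Ad valorem component: 30024.04 × 10% = 3002.40
Specific component: 643 × 2.66 = 1710.38
Import duty = 3002.40 + 1710.38 = 4712.78
Buyer bears: insurance 450.35 + brokerage 263.25 + duty 4712.78 = 5426.38
Landed cost = invoice 29573.69 + 5426.38 = 35000.07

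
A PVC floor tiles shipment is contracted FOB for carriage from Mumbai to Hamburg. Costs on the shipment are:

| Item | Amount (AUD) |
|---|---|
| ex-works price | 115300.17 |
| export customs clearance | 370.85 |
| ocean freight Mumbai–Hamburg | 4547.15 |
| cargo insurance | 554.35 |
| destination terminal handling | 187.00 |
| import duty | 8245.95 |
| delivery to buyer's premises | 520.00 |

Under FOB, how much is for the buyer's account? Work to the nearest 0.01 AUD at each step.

Buyer's account: AUD 14054.45

FOB: the seller bears costs until goods are on board at the origin port; the buyer bears freight, insurance and all costs thereafter.
Seller's account: goods 115300.17 + export clearance 370.85 = 115671.02
Buyer's account: freight 4547.15 + insurance 554.35 + destination terminal 187.00 + duty 8245.95 + delivery 520.00 = 14054.45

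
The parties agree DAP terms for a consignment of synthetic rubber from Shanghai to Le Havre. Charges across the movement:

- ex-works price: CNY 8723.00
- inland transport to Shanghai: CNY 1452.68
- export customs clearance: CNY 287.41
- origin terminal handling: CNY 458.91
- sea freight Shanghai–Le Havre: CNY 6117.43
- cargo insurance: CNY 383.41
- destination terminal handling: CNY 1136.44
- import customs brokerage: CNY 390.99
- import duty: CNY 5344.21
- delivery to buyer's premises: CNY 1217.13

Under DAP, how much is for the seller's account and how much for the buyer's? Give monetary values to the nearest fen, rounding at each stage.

DAP: the seller bears all costs to the named destination except import duty and clearance.
Seller's account: goods 8723.00 + inland to port 1452.68 + export clearance 287.41 + origin terminal 458.91 + freight 6117.43 + insurance 383.41 + destination terminal 1136.44 + delivery 1217.13 = 19776.41
Buyer's account: brokerage 390.99 + duty 5344.21 = 5735.20

Seller: CNY 19776.41; buyer: CNY 5735.20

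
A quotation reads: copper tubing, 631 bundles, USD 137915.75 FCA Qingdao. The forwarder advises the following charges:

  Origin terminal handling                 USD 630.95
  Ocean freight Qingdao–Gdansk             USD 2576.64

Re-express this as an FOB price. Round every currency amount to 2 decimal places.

Not relevant to the conversion: freight — on the buyer under both terms; not part of either seller's price.
From FCA to FOB, the seller additionally bears: origin terminal.
FOB price = 137915.75 + 630.95 = 138546.70

FOB price: USD 138546.70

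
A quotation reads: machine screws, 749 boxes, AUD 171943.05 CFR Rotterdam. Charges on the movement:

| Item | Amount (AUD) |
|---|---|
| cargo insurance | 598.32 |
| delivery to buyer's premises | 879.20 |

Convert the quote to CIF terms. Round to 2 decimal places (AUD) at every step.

CIF price: AUD 172541.37

Not relevant to the conversion: delivery — on the buyer under both terms; not part of either seller's price.
From CFR to CIF, the seller additionally bears: insurance.
CIF price = 171943.05 + 598.32 = 172541.37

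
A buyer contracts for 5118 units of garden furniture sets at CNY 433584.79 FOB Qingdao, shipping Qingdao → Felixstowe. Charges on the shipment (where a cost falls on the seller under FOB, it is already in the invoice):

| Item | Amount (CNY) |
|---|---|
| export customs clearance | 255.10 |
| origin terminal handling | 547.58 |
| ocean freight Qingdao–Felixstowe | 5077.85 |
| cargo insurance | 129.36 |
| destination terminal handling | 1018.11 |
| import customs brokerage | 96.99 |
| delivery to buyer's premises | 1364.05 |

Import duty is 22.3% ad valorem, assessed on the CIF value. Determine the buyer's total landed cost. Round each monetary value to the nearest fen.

Total landed cost: CNY 539121.77

FOB: the seller bears costs until goods are on board at the origin port; the buyer bears freight, insurance and all costs thereafter.
Already in the invoice (seller's account under FOB): export clearance, origin terminal — exclude.
CIF value = FOB price + freight + insurance = 433584.79 + 5077.85 + 129.36 = 438792.00
Import duty = 438792.00 × 22.3% = 97850.62
Buyer bears: freight 5077.85 + insurance 129.36 + destination terminal 1018.11 + brokerage 96.99 + delivery 1364.05 + duty 97850.62 = 105536.98
Landed cost = invoice 433584.79 + 105536.98 = 539121.77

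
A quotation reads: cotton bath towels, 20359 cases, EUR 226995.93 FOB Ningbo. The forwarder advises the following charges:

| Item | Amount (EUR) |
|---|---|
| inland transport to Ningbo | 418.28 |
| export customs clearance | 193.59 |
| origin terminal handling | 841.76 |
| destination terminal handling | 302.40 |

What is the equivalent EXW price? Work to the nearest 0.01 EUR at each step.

EXW price: EUR 225542.30

Not relevant to the conversion: destination terminal — on the buyer under both terms; not part of either seller's price.
From FOB to EXW, the seller no longer bears: inland to port, export clearance, origin terminal.
EXW price = 226995.93 − 418.28 − 193.59 − 841.76 = 225542.30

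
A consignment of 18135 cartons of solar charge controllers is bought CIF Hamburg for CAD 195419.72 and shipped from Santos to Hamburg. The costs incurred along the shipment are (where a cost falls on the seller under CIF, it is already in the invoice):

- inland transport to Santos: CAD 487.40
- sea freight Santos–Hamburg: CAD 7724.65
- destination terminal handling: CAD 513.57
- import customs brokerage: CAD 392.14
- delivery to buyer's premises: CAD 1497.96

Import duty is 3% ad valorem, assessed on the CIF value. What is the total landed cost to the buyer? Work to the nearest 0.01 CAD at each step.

CIF: the seller pays costs through ocean freight and marine insurance to the destination port.
Already in the invoice (seller's account under CIF): inland to port, freight — exclude.
The CIF price already equals the CIF value: 195419.72
Import duty = 195419.72 × 3% = 5862.59
Buyer bears: destination terminal 513.57 + brokerage 392.14 + delivery 1497.96 + duty 5862.59 = 8266.26
Landed cost = invoice 195419.72 + 8266.26 = 203685.98

Total landed cost: CAD 203685.98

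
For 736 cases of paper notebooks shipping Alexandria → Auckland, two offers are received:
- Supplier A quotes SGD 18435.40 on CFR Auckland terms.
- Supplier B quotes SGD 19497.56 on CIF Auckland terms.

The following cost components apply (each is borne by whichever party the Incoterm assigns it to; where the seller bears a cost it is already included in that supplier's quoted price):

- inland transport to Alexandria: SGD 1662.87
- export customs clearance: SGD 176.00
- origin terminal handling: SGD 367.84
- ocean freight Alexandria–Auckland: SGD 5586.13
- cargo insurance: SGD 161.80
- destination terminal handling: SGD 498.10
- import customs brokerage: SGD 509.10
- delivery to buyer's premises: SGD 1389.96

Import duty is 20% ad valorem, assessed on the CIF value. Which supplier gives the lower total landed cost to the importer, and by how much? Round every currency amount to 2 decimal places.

Supplier A (CFR):
CIF value = CFR price + insurance = 18435.40 + 161.80 = 18597.20
Import duty = 18597.20 × 20% = 3719.44
Buyer bears (A): 161.80 + 498.10 + 509.10 + 1389.96 = 2558.96
Landed cost (A) = invoice 18435.40 + 2558.96 + duty 3719.44 = 24713.80
Supplier B (CIF):
The CIF price already equals the CIF value: 19497.56
Import duty = 19497.56 × 20% = 3899.51
Buyer bears (B): 498.10 + 509.10 + 1389.96 = 2397.16
Landed cost (B) = invoice 19497.56 + 2397.16 + duty 3899.51 = 25794.23
Difference = |24713.80 − 25794.23| = 1080.43

Supplier A is cheaper by SGD 1080.43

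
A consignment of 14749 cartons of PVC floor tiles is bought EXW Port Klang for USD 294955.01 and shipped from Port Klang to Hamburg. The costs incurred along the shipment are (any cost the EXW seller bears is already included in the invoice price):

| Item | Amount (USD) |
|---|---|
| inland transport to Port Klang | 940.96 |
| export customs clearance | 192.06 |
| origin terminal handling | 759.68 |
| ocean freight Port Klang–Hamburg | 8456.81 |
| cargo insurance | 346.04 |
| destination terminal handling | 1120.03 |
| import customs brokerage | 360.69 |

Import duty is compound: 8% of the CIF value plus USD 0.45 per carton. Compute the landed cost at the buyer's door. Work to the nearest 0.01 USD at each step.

Total landed cost: USD 338220.37

EXW: the seller makes goods available at their premises; the buyer bears all onward costs.
CIF value = EXW price + inland to port + export clearance + origin terminal + freight + insurance = 294955.01 + 940.96 + 192.06 + 759.68 + 8456.81 + 346.04 = 305650.56
Ad valorem component: 305650.56 × 8% = 24452.04
Specific component: 14749 × 0.45 = 6637.05
Import duty = 24452.04 + 6637.05 = 31089.09
Buyer bears: inland to port 940.96 + export clearance 192.06 + origin terminal 759.68 + freight 8456.81 + insurance 346.04 + destination terminal 1120.03 + brokerage 360.69 + duty 31089.09 = 43265.36
Landed cost = invoice 294955.01 + 43265.36 = 338220.37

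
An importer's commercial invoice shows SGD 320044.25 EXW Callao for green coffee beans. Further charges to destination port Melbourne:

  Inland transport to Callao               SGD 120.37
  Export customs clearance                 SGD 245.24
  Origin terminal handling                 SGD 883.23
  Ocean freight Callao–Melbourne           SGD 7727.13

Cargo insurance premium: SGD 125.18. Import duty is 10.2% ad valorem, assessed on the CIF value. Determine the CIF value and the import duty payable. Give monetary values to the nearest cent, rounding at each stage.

CIF value: SGD 329145.40; import duty: SGD 33572.83

CIF = EXW price + pre-shipment costs + freight + insurance
CIF = 320044.25 + 120.37 + 245.24 + 883.23 + 7727.13 + 125.18 = 329145.40
Import duty = 329145.40 × 10.2% = 33572.83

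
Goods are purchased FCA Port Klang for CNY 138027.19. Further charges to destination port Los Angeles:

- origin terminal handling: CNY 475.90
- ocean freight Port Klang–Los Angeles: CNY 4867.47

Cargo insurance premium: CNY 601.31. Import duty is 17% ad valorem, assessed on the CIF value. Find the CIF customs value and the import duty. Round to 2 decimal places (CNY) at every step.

CIF value: CNY 143971.87; import duty: CNY 24475.22

CIF = FCA price + pre-shipment costs + freight + insurance
CIF = 138027.19 + 475.90 + 4867.47 + 601.31 = 143971.87
Import duty = 143971.87 × 17% = 24475.22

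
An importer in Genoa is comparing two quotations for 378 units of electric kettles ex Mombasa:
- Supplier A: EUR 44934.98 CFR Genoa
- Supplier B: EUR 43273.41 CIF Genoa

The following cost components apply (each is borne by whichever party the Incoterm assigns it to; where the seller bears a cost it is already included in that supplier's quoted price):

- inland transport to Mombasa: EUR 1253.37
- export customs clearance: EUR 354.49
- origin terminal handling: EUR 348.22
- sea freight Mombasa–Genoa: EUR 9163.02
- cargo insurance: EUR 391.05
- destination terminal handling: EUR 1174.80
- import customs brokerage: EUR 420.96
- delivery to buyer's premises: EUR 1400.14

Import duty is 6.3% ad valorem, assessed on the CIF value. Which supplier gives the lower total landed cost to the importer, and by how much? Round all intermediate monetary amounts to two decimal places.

Supplier A (CFR):
CIF value = CFR price + insurance = 44934.98 + 391.05 = 45326.03
Import duty = 45326.03 × 6.3% = 2855.54
Buyer bears (A): 391.05 + 1174.80 + 420.96 + 1400.14 = 3386.95
Landed cost (A) = invoice 44934.98 + 3386.95 + duty 2855.54 = 51177.47
Supplier B (CIF):
The CIF price already equals the CIF value: 43273.41
Import duty = 43273.41 × 6.3% = 2726.22
Buyer bears (B): 1174.80 + 420.96 + 1400.14 = 2995.90
Landed cost (B) = invoice 43273.41 + 2995.90 + duty 2726.22 = 48995.53
Difference = |51177.47 − 48995.53| = 2181.94

Supplier B is cheaper by EUR 2181.94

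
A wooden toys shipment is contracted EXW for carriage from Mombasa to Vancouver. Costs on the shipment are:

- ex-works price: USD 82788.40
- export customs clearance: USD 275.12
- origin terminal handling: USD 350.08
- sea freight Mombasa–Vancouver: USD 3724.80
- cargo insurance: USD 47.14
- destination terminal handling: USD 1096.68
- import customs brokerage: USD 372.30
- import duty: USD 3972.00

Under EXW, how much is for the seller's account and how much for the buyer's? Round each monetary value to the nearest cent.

Seller: USD 82788.40; buyer: USD 9838.12

EXW: the seller makes goods available at their premises; the buyer bears all onward costs.
Seller's account: goods 82788.40 = 82788.40
Buyer's account: export clearance 275.12 + origin terminal 350.08 + freight 3724.80 + insurance 47.14 + destination terminal 1096.68 + brokerage 372.30 + duty 3972.00 = 9838.12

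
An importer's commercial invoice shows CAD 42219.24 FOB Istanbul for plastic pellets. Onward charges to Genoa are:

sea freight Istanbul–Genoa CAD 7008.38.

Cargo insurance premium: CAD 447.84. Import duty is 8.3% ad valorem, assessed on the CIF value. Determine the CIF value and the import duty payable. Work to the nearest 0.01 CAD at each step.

CIF value: CAD 49675.46; import duty: CAD 4123.06

CIF = FOB price + freight + insurance
CIF = 42219.24 + 7008.38 + 447.84 = 49675.46
Import duty = 49675.46 × 8.3% = 4123.06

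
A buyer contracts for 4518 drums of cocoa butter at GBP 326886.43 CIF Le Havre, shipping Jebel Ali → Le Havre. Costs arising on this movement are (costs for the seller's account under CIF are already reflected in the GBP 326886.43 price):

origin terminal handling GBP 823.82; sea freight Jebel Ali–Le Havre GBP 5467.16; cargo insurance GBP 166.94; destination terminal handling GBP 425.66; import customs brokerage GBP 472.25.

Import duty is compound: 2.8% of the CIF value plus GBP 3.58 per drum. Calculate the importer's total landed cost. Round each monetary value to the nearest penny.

CIF: the seller pays costs through ocean freight and marine insurance to the destination port.
Already in the invoice (seller's account under CIF): origin terminal, freight, insurance — exclude.
The CIF price already equals the CIF value: 326886.43
Ad valorem component: 326886.43 × 2.8% = 9152.82
Specific component: 4518 × 3.58 = 16174.44
Import duty = 9152.82 + 16174.44 = 25327.26
Buyer bears: destination terminal 425.66 + brokerage 472.25 + duty 25327.26 = 26225.17
Landed cost = invoice 326886.43 + 26225.17 = 353111.60

Total landed cost: GBP 353111.60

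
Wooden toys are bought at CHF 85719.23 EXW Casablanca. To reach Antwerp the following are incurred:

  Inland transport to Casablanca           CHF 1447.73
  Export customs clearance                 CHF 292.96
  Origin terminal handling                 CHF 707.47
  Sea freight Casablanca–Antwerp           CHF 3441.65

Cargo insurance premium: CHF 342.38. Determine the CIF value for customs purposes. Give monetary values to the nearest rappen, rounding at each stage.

CIF = EXW price + pre-shipment costs + freight + insurance
CIF = 85719.23 + 1447.73 + 292.96 + 707.47 + 3441.65 + 342.38 = 91951.42

CIF value: CHF 91951.42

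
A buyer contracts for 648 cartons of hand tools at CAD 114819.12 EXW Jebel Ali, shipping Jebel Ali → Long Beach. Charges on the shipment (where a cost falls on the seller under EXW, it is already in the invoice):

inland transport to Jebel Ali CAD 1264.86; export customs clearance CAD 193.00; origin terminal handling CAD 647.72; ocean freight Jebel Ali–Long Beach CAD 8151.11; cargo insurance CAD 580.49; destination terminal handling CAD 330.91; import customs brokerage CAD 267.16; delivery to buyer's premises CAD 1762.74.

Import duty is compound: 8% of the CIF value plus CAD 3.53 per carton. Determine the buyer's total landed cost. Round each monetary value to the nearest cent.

Total landed cost: CAD 140357.05

EXW: the seller makes goods available at their premises; the buyer bears all onward costs.
CIF value = EXW price + inland to port + export clearance + origin terminal + freight + insurance = 114819.12 + 1264.86 + 193.00 + 647.72 + 8151.11 + 580.49 = 125656.30
Ad valorem component: 125656.30 × 8% = 10052.50
Specific component: 648 × 3.53 = 2287.44
Import duty = 10052.50 + 2287.44 = 12339.94
Buyer bears: inland to port 1264.86 + export clearance 193.00 + origin terminal 647.72 + freight 8151.11 + insurance 580.49 + destination terminal 330.91 + brokerage 267.16 + delivery 1762.74 + duty 12339.94 = 25537.93
Landed cost = invoice 114819.12 + 25537.93 = 140357.05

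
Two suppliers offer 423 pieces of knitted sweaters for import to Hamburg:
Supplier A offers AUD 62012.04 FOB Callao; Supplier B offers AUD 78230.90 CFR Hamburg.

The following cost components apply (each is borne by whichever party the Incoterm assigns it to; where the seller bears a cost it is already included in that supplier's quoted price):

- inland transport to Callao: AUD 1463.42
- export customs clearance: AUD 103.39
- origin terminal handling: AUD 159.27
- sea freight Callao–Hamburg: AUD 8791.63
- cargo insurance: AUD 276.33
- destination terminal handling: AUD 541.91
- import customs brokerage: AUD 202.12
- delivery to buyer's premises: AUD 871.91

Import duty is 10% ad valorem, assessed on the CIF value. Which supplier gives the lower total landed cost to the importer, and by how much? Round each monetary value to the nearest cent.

Supplier A (FOB):
CIF value = FOB price + freight + insurance = 62012.04 + 8791.63 + 276.33 = 71080.00
Import duty = 71080.00 × 10% = 7108.00
Buyer bears (A): 8791.63 + 276.33 + 541.91 + 202.12 + 871.91 = 10683.90
Landed cost (A) = invoice 62012.04 + 10683.90 + duty 7108.00 = 79803.94
Supplier B (CFR):
CIF value = CFR price + insurance = 78230.90 + 276.33 = 78507.23
Import duty = 78507.23 × 10% = 7850.72
Buyer bears (B): 276.33 + 541.91 + 202.12 + 871.91 = 1892.27
Landed cost (B) = invoice 78230.90 + 1892.27 + duty 7850.72 = 87973.89
Difference = |79803.94 − 87973.89| = 8169.95

Supplier A is cheaper by AUD 8169.95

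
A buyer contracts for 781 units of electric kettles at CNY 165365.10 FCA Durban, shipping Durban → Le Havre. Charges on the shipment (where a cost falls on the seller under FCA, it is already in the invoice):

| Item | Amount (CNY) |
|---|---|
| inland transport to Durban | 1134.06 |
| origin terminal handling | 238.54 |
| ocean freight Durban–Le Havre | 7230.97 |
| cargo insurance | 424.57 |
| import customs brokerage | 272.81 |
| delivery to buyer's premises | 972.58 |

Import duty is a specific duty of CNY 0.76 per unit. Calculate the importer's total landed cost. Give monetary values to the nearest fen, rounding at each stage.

Total landed cost: CNY 175098.13

FCA: the seller delivers export-cleared goods to the carrier; the buyer bears costs from that point.
Already in the invoice (seller's account under FCA): inland to port — exclude.
CIF value = FCA price + origin terminal + freight + insurance = 165365.10 + 238.54 + 7230.97 + 424.57 = 173259.18
Import duty = 781 × 0.76 = 593.56
Buyer bears: origin terminal 238.54 + freight 7230.97 + insurance 424.57 + brokerage 272.81 + delivery 972.58 + duty 593.56 = 9733.03
Landed cost = invoice 165365.10 + 9733.03 = 175098.13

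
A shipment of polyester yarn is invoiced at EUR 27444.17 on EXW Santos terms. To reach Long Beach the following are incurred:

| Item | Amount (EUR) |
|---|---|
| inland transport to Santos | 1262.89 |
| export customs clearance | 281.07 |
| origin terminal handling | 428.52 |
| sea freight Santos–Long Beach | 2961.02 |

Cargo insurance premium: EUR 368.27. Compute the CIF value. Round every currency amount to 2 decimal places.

CIF = EXW price + pre-shipment costs + freight + insurance
CIF = 27444.17 + 1262.89 + 281.07 + 428.52 + 2961.02 + 368.27 = 32745.94

CIF value: EUR 32745.94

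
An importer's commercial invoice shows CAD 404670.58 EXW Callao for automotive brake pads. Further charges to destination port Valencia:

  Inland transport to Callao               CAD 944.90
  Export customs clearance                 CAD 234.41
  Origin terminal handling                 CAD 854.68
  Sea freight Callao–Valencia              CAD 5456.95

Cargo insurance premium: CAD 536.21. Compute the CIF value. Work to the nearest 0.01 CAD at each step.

CIF value: CAD 412697.73

CIF = EXW price + pre-shipment costs + freight + insurance
CIF = 404670.58 + 944.90 + 234.41 + 854.68 + 5456.95 + 536.21 = 412697.73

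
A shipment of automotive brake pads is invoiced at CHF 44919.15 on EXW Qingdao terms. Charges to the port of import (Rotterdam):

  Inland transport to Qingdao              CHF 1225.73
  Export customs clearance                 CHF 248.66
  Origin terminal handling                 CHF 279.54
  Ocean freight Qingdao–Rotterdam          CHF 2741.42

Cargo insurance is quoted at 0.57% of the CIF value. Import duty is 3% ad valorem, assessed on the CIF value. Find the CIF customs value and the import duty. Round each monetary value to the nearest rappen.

CIF value: CHF 49697.78; import duty: CHF 1490.93

Let C be the CIF value. C = EXW price + pre-shipment costs + freight + 0.57% × C
C − 0.57% × C = 44919.15 + 1225.73 + 248.66 + 279.54 + 2741.42
0.9943 × C = 49414.50
C = 49414.50 / 0.9943 = 49697.78
Insurance premium = 0.57% × 49697.78 = 283.28
Import duty = 49697.78 × 3% = 1490.93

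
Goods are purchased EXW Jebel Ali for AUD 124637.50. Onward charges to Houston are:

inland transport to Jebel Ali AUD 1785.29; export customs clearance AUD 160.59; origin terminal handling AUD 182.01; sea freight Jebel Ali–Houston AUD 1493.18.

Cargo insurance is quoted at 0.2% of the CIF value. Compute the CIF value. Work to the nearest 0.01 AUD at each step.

Let C be the CIF value. C = EXW price + pre-shipment costs + freight + 0.2% × C
C − 0.2% × C = 124637.50 + 1785.29 + 160.59 + 182.01 + 1493.18
0.998 × C = 128258.57
C = 128258.57 / 0.998 = 128515.60
Insurance premium = 0.2% × 128515.60 = 257.03

CIF value: AUD 128515.60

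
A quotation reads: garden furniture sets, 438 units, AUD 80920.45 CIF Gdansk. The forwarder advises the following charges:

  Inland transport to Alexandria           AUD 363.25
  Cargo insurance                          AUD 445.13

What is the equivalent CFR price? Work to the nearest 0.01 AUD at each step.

CFR price: AUD 80475.32

Not relevant to the conversion: inland to port — on the seller under both CIF and CFR; already in the CIF price and stays in the CFR price.
From CIF to CFR, the seller no longer bears: insurance.
CFR price = 80920.45 − 445.13 = 80475.32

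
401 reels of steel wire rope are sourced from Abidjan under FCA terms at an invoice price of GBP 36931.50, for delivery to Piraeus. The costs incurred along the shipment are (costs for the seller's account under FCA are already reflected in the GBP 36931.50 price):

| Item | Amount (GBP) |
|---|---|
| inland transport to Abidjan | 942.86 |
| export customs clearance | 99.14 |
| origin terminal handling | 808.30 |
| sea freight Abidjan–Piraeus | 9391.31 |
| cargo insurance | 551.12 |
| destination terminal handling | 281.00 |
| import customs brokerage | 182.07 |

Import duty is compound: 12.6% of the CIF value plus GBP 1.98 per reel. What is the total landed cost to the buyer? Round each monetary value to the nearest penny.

Total landed cost: GBP 54947.24

FCA: the seller delivers export-cleared goods to the carrier; the buyer bears costs from that point.
Already in the invoice (seller's account under FCA): inland to port, export clearance — exclude.
CIF value = FCA price + origin terminal + freight + insurance = 36931.50 + 808.30 + 9391.31 + 551.12 = 47682.23
Ad valorem component: 47682.23 × 12.6% = 6007.96
Specific component: 401 × 1.98 = 793.98
Import duty = 6007.96 + 793.98 = 6801.94
Buyer bears: origin terminal 808.30 + freight 9391.31 + insurance 551.12 + destination terminal 281.00 + brokerage 182.07 + duty 6801.94 = 18015.74
Landed cost = invoice 36931.50 + 18015.74 = 54947.24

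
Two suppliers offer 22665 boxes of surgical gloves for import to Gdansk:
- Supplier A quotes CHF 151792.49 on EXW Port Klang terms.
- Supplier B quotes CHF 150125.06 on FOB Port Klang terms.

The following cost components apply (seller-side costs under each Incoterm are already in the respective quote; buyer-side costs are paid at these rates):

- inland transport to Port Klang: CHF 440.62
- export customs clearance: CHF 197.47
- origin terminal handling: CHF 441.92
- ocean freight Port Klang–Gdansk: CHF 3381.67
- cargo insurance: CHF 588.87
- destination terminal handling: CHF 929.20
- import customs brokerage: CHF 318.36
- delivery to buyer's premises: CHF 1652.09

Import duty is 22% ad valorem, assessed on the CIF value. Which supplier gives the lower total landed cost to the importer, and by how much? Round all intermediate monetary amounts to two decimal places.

Supplier B is cheaper by CHF 3351.88

Supplier A (EXW):
CIF value = EXW price + inland to port + export clearance + origin terminal + freight + insurance = 151792.49 + 440.62 + 197.47 + 441.92 + 3381.67 + 588.87 = 156843.04
Import duty = 156843.04 × 22% = 34505.47
Buyer bears (A): 440.62 + 197.47 + 441.92 + 3381.67 + 588.87 + 929.20 + 318.36 + 1652.09 = 7950.20
Landed cost (A) = invoice 151792.49 + 7950.20 + duty 34505.47 = 194248.16
Supplier B (FOB):
CIF value = FOB price + freight + insurance = 150125.06 + 3381.67 + 588.87 = 154095.60
Import duty = 154095.60 × 22% = 33901.03
Buyer bears (B): 3381.67 + 588.87 + 929.20 + 318.36 + 1652.09 = 6870.19
Landed cost (B) = invoice 150125.06 + 6870.19 + duty 33901.03 = 190896.28
Difference = |194248.16 − 190896.28| = 3351.88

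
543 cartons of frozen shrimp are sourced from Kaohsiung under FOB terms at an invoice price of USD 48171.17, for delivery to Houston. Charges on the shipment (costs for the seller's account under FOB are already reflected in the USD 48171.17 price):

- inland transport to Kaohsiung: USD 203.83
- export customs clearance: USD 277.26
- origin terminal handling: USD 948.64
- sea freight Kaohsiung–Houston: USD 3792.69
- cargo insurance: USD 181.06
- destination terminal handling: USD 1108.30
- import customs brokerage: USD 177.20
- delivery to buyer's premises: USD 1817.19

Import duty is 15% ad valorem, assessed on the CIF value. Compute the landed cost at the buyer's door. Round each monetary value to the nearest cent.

FOB: the seller bears costs until goods are on board at the origin port; the buyer bears freight, insurance and all costs thereafter.
Already in the invoice (seller's account under FOB): inland to port, export clearance, origin terminal — exclude.
CIF value = FOB price + freight + insurance = 48171.17 + 3792.69 + 181.06 = 52144.92
Import duty = 52144.92 × 15% = 7821.74
Buyer bears: freight 3792.69 + insurance 181.06 + destination terminal 1108.30 + brokerage 177.20 + delivery 1817.19 + duty 7821.74 = 14898.18
Landed cost = invoice 48171.17 + 14898.18 = 63069.35

Total landed cost: USD 63069.35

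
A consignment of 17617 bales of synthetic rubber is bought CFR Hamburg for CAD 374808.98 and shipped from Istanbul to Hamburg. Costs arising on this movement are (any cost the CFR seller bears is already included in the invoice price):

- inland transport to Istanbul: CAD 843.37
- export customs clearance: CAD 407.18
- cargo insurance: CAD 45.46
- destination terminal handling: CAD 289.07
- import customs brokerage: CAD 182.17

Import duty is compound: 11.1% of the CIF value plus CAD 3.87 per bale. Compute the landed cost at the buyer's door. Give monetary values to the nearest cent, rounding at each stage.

Total landed cost: CAD 485112.31

CFR: the seller pays costs through ocean freight to the destination port, but not insurance.
Already in the invoice (seller's account under CFR): inland to port, export clearance — exclude.
CIF value = CFR price + insurance = 374808.98 + 45.46 = 374854.44
Ad valorem component: 374854.44 × 11.1% = 41608.84
Specific component: 17617 × 3.87 = 68177.79
Import duty = 41608.84 + 68177.79 = 109786.63
Buyer bears: insurance 45.46 + destination terminal 289.07 + brokerage 182.17 + duty 109786.63 = 110303.33
Landed cost = invoice 374808.98 + 110303.33 = 485112.31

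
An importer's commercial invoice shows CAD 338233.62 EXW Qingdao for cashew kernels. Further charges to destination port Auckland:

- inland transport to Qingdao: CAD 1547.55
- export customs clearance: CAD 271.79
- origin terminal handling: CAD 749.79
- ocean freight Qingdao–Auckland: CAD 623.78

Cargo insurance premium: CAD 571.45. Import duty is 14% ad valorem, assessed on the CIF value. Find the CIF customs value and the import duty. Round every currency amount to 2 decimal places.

CIF = EXW price + pre-shipment costs + freight + insurance
CIF = 338233.62 + 1547.55 + 271.79 + 749.79 + 623.78 + 571.45 = 341997.98
Import duty = 341997.98 × 14% = 47879.72

CIF value: CAD 341997.98; import duty: CAD 47879.72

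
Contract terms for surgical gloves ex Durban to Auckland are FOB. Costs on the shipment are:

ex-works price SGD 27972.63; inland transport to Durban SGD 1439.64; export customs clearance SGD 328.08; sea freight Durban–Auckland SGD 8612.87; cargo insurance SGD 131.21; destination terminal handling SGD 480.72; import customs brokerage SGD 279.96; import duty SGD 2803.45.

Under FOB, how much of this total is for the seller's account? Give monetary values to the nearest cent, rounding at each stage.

FOB: the seller bears costs until goods are on board at the origin port; the buyer bears freight, insurance and all costs thereafter.
Seller's account: goods 27972.63 + inland to port 1439.64 + export clearance 328.08 = 29740.35
Buyer's account: freight 8612.87 + insurance 131.21 + destination terminal 480.72 + brokerage 279.96 + duty 2803.45 = 12308.21

Seller's account: SGD 29740.35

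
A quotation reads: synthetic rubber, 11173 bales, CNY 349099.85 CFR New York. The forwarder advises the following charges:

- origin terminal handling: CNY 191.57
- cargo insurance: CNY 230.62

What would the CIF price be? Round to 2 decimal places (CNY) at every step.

CIF price: CNY 349330.47

Not relevant to the conversion: origin terminal — on the seller under both CFR and CIF; already in the CFR price and stays in the CIF price.
From CFR to CIF, the seller additionally bears: insurance.
CIF price = 349099.85 + 230.62 = 349330.47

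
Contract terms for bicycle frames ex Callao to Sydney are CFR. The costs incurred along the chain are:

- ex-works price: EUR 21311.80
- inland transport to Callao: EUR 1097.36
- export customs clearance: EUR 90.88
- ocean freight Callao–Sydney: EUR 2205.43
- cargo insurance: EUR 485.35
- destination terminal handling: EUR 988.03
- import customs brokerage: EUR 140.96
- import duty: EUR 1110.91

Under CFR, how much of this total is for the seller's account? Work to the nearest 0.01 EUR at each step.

CFR: the seller pays costs through ocean freight to the destination port, but not insurance.
Seller's account: goods 21311.80 + inland to port 1097.36 + export clearance 90.88 + freight 2205.43 = 24705.47
Buyer's account: insurance 485.35 + destination terminal 988.03 + brokerage 140.96 + duty 1110.91 = 2725.25

Seller's account: EUR 24705.47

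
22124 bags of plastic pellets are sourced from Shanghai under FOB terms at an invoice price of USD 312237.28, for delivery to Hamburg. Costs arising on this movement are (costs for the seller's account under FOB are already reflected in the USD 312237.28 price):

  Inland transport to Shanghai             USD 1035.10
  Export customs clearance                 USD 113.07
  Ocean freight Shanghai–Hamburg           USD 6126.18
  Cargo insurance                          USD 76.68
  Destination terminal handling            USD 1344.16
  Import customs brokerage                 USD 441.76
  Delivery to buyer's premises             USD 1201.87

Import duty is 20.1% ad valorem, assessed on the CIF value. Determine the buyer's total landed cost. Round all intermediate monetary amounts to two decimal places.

FOB: the seller bears costs until goods are on board at the origin port; the buyer bears freight, insurance and all costs thereafter.
Already in the invoice (seller's account under FOB): inland to port, export clearance — exclude.
CIF value = FOB price + freight + insurance = 312237.28 + 6126.18 + 76.68 = 318440.14
Import duty = 318440.14 × 20.1% = 64006.47
Buyer bears: freight 6126.18 + insurance 76.68 + destination terminal 1344.16 + brokerage 441.76 + delivery 1201.87 + duty 64006.47 = 73197.12
Landed cost = invoice 312237.28 + 73197.12 = 385434.40

Total landed cost: USD 385434.40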